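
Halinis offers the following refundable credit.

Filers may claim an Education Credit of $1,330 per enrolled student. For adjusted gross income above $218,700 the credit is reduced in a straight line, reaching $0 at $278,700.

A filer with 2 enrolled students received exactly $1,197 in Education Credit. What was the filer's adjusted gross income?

$251,700

Full credit = 2 × $1,330 = $2,660.
$1,197 is 1,197/2,660 of the full $2,660, so 1,463/2,660 of the $60,000 range has been used: income = $218,700 + $60,000 × 1,463/2,660 = $251,700.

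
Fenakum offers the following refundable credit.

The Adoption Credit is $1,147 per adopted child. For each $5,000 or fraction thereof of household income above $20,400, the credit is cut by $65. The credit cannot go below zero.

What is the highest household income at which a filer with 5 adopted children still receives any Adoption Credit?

$460,400

Full credit = 5 × $1,147 = $5,735.
After 88 increments the reduction is 88 × $65 = $5,720, leaving $15; one more increment wipes it out. Increment 88 ends at excess 88 × $5,000 = $440,000, so the highest qualifying income is $20,400 + $440,000 = $460,400.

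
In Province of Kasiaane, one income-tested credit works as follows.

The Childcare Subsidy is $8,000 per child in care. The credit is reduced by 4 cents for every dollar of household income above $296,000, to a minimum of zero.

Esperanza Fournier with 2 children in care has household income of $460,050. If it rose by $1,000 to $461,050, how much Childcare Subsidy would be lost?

At $460,050 — base = 2 × $8,000 = $16,000. 4% of the $164,050 excess over $296,000 is $6,562; credit = $16,000 − $6,562 = $9,438.
At $461,050 — base = 2 × $8,000 = $16,000. 4% of the $165,050 excess over $296,000 is $6,602; credit = $16,000 − $6,602 = $9,398.
Lost: $9,438 − $9,398 = $40.

$40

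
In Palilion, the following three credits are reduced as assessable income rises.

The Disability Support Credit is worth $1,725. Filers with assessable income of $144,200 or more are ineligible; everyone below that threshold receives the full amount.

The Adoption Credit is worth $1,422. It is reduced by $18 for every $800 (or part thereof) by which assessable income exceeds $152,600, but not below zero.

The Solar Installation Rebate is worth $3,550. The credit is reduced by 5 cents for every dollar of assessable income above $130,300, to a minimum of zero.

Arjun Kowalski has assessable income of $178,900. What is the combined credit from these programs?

$1,948

Disability Support Credit: $178,900 meets or exceeds the $144,200 cutoff, so the credit is $0.
Adoption Credit: income exceeds $152,600 by $26,300, which is 33 full-or-partial $800 increments; reduction = 33 × $18 = $594, leaving $828.
Solar Installation Rebate: 5% of the $48,600 excess over $130,300 is $2,430; credit = $3,550 − $2,430 = $1,120.
Total: $0 + $828 + $1,120 = $1,948.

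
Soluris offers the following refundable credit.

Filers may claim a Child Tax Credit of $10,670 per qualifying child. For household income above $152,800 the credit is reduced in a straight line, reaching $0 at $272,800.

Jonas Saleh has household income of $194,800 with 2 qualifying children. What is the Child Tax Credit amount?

Child Tax Credit: base = 2 × $10,670 = $21,340. $194,800 is $42,000 into a $120,000 phase-out range, leaving 78,000/120,000 of the credit: $21,340 × 78,000/120,000 = $13,871.

$13,871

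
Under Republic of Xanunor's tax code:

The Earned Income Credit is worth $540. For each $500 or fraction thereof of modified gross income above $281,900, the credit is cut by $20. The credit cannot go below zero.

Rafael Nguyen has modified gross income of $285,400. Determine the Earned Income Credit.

$400

Earned Income Credit: income exceeds $281,900 by $3,500, which is 7 full-or-partial $500 increments; reduction = 7 × $20 = $140, leaving $400.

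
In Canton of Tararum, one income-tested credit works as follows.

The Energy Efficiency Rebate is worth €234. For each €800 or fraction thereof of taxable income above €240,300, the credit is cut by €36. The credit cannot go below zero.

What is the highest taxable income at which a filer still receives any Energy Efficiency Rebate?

After 6 increments the reduction is 6 × €36 = €216, leaving €18; one more increment wipes it out. Increment 6 ends at excess 6 × €800 = €4,800, so the highest qualifying income is €240,300 + €4,800 = €245,100.

€245,100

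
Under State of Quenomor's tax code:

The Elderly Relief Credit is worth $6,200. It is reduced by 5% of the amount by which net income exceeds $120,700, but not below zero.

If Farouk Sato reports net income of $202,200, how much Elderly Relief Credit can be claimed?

Elderly Relief Credit: 5% of the $81,500 excess over $120,700 is $4,075; credit = $6,200 − $4,075 = $2,125.

$2,125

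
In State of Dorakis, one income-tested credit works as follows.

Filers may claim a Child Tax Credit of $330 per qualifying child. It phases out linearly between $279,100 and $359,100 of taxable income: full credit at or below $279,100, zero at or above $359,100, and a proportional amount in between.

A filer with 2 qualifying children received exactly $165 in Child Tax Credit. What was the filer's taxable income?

Full credit = 2 × $330 = $660.
$165 is 165/660 of the full $660, so 495/660 of the $80,000 range has been used: income = $279,100 + $80,000 × 495/660 = $339,100.

$339,100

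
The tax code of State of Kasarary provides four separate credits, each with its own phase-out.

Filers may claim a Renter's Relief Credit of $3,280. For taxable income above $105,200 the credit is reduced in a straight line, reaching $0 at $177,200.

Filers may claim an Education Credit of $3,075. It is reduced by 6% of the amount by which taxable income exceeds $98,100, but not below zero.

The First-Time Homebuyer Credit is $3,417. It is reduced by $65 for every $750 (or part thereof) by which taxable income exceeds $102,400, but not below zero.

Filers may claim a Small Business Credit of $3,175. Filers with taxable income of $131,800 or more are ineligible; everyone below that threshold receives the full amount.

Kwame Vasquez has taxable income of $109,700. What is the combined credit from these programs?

Renter's Relief Credit: $109,700 is $4,500 into a $72,000 phase-out range, leaving 67,500/72,000 of the credit: $3,280 × 67,500/72,000 = $3,075.
Education Credit: 6% of the $11,600 excess over $98,100 is $696; credit = $3,075 − $696 = $2,379.
First-Time Homebuyer Credit: income exceeds $102,400 by $7,300, which is 10 full-or-partial $750 increments; reduction = 10 × $65 = $650, leaving $2,767.
Small Business Credit: $109,700 is below the $131,800 cutoff, so the full $3,175 applies.
Total: $3,075 + $2,379 + $2,767 + $3,175 = $11,396.

$11,396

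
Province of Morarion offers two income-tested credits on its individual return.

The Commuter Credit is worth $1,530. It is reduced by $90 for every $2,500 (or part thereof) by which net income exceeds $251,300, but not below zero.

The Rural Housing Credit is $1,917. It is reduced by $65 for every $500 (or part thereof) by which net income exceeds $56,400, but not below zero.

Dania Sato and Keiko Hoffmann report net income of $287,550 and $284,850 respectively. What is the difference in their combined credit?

Dania ($287,550): Commuter Credit: income exceeds $251,300 by $36,250, which is 15 full-or-partial $2,500 increments; reduction = 15 × $90 = $1,350, leaving $180. Rural Housing Credit: income exceeds $56,400 by $231,150 → 463 increments × $65 = $30,095 ≥ base, so the credit is $0. total $180 + $0 = $180
Keiko ($284,850): Commuter Credit: income exceeds $251,300 by $33,550, which is 14 full-or-partial $2,500 increments; reduction = 14 × $90 = $1,260, leaving $270. Rural Housing Credit: income exceeds $56,400 by $228,450 → 457 increments × $65 = $29,705 ≥ base, so the credit is $0. total $270 + $0 = $270
Difference: |$180 − $270| = $90.

$90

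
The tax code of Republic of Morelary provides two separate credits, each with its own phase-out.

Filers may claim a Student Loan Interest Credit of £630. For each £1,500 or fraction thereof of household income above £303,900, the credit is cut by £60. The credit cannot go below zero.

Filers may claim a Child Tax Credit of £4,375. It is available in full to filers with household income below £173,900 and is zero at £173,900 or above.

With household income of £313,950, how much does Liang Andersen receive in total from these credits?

£210

Student Loan Interest Credit: income exceeds £303,900 by £10,050, which is 7 full-or-partial £1,500 increments; reduction = 7 × £60 = £420, leaving £210.
Child Tax Credit: £313,950 meets or exceeds the £173,900 cutoff, so the credit is £0.
Total: £210 + £0 = £210.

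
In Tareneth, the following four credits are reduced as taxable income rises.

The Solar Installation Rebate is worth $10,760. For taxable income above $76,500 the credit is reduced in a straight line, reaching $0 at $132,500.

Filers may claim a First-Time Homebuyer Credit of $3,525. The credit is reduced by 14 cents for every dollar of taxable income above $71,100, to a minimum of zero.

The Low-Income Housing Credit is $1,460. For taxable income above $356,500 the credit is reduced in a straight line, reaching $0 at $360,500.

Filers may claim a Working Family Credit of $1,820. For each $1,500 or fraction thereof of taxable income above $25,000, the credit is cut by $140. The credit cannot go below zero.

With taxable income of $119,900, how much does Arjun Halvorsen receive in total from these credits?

$3,881

Solar Installation Rebate: $119,900 is $43,400 into a $56,000 phase-out range, leaving 12,600/56,000 of the credit: $10,760 × 12,600/56,000 = $2,421.
First-Time Homebuyer Credit: 14% of the $48,800 excess over $71,100 is $6,832 ≥ base, so the credit is $0.
Low-Income Housing Credit: $119,900 is at or below the $356,500 threshold, so the full $1,460 applies.
Working Family Credit: income exceeds $25,000 by $94,900 → 64 increments × $140 = $8,960 ≥ base, so the credit is $0.
Total: $2,421 + $0 + $1,460 + $0 = $3,881.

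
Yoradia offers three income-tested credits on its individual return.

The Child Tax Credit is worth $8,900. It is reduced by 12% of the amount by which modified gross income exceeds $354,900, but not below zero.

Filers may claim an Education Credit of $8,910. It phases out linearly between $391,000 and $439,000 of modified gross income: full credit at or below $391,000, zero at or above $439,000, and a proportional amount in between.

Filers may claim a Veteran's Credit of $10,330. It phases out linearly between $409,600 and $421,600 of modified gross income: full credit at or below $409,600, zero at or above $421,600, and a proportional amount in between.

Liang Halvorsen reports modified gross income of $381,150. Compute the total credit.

$24,990

Child Tax Credit: 12% of the $26,250 excess over $354,900 is $3,150; credit = $8,900 − $3,150 = $5,750.
Education Credit: $381,150 is at or below the $391,000 threshold, so the full $8,910 applies.
Veteran's Credit: $381,150 is at or below the $409,600 threshold, so the full $10,330 applies.
Total: $5,750 + $8,910 + $10,330 = $24,990.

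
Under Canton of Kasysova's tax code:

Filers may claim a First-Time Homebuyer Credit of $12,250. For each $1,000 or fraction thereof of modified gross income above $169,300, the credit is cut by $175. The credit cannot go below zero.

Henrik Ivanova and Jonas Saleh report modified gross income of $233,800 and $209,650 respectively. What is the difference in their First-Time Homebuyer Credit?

$4,200

Henrik ($233,800): First-Time Homebuyer Credit: income exceeds $169,300 by $64,500, which is 65 full-or-partial $1,000 increments; reduction = 65 × $175 = $11,375, leaving $875.
Jonas ($209,650): First-Time Homebuyer Credit: income exceeds $169,300 by $40,350, which is 41 full-or-partial $1,000 increments; reduction = 41 × $175 = $7,175, leaving $5,075.
Difference: |$875 − $5,075| = $4,200.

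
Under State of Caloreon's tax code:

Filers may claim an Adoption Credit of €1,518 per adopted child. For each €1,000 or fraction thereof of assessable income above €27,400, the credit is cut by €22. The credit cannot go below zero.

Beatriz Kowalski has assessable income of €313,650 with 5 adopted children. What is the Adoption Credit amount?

Adoption Credit: base = 5 × €1,518 = €7,590. income exceeds €27,400 by €286,250, which is 287 full-or-partial €1,000 increments; reduction = 287 × €22 = €6,314, leaving €1,276.

€1,276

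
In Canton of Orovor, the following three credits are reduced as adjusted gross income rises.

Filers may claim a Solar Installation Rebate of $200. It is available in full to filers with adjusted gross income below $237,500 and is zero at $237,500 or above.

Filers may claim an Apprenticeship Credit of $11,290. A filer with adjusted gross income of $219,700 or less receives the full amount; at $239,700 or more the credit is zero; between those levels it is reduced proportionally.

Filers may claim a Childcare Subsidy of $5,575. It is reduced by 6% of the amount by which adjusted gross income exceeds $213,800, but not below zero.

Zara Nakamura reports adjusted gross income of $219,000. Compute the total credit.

$16,753

Solar Installation Rebate: $219,000 is below the $237,500 cutoff, so the full $200 applies.
Apprenticeship Credit: $219,000 is at or below the $219,700 threshold, so the full $11,290 applies.
Childcare Subsidy: 6% of the $5,200 excess over $213,800 is $312; credit = $5,575 − $312 = $5,263.
Total: $200 + $11,290 + $5,263 = $16,753.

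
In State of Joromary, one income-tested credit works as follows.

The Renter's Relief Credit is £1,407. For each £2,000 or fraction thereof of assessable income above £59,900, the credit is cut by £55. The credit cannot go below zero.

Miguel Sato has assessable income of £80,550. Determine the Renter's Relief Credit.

Renter's Relief Credit: income exceeds £59,900 by £20,650, which is 11 full-or-partial £2,000 increments; reduction = 11 × £55 = £605, leaving £802.

£802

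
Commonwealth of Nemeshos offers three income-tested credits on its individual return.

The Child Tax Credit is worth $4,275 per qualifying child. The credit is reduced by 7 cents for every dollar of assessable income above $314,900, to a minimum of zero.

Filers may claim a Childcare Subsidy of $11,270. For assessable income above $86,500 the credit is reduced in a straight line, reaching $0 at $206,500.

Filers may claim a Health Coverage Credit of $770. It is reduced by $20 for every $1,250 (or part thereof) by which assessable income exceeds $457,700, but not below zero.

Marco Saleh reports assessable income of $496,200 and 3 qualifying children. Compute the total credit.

Child Tax Credit: base = 3 × $4,275 = $12,825. 7% of the $181,300 excess over $314,900 is $12,691; credit = $12,825 − $12,691 = $134.
Childcare Subsidy: $496,200 is at or above $206,500, so the credit is $0.
Health Coverage Credit: income exceeds $457,700 by $38,500, which is 31 full-or-partial $1,250 increments; reduction = 31 × $20 = $620, leaving $150.
Total: $134 + $0 + $150 = $284.

$284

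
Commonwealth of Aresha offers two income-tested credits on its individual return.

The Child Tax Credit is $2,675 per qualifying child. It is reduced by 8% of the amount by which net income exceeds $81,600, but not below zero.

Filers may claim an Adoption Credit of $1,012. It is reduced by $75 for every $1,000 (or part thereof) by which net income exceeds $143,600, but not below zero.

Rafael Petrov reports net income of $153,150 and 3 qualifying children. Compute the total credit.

$2,563

Child Tax Credit: base = 3 × $2,675 = $8,025. 8% of the $71,550 excess over $81,600 is $5,724; credit = $8,025 − $5,724 = $2,301.
Adoption Credit: income exceeds $143,600 by $9,550, which is 10 full-or-partial $1,000 increments; reduction = 10 × $75 = $750, leaving $262.
Total: $2,301 + $262 = $2,563.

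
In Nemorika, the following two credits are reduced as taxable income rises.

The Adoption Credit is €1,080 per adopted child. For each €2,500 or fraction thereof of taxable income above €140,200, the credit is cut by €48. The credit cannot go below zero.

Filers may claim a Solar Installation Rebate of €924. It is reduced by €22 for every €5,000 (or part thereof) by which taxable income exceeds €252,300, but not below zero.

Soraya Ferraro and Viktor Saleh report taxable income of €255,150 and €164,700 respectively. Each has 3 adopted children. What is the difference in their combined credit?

Soraya (€255,150): Adoption Credit: base = 3 × €1,080 = €3,240. income exceeds €140,200 by €114,950, which is 46 full-or-partial €2,500 increments; reduction = 46 × €48 = €2,208, leaving €1,032. Solar Installation Rebate: income exceeds €252,300 by €2,850, which is 1 full-or-partial €5,000 increment; reduction = 1 × €22 = €22, leaving €902. total €1,032 + €902 = €1,934
Viktor (€164,700): Adoption Credit: base = 3 × €1,080 = €3,240. income exceeds €140,200 by €24,500, which is 10 full-or-partial €2,500 increments; reduction = 10 × €48 = €480, leaving €2,760. Solar Installation Rebate: €164,700 is at or below the €252,300 threshold, so the full €924 applies. total €2,760 + €924 = €3,684
Difference: |€1,934 − €3,684| = €1,750.

€1,750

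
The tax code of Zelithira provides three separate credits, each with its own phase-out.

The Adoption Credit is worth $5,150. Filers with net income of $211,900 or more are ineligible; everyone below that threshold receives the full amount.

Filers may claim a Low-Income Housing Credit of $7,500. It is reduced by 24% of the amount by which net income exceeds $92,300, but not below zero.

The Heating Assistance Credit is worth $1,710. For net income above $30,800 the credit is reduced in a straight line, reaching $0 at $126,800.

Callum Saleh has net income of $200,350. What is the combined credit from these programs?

$5,150

Adoption Credit: $200,350 is below the $211,900 cutoff, so the full $5,150 applies.
Low-Income Housing Credit: 24% of the $108,050 excess over $92,300 is $25,932 ≥ base, so the credit is $0.
Heating Assistance Credit: $200,350 is at or above $126,800, so the credit is $0.
Total: $5,150 + $0 + $0 = $5,150.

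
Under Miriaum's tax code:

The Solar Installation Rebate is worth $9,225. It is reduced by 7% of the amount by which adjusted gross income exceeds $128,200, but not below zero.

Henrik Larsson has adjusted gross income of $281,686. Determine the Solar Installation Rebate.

$0

Solar Installation Rebate: 7% of the $153,486 excess over $128,200 is $10,744.02 ≥ base, so the credit is $0.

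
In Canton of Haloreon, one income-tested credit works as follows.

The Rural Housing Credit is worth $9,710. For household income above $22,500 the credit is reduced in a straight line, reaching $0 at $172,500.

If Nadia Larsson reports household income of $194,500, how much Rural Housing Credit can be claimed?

Rural Housing Credit: $194,500 is at or above $172,500, so the credit is $0.

$0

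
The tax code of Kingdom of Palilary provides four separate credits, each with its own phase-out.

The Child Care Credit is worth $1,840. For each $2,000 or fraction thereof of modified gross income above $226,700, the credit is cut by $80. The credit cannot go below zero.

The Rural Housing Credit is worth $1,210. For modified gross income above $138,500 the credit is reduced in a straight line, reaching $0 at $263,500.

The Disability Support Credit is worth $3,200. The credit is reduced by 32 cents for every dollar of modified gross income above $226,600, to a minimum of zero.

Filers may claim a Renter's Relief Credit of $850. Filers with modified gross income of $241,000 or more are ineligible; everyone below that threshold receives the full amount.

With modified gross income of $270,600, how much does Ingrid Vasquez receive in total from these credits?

$80

Child Care Credit: income exceeds $226,700 by $43,900, which is 22 full-or-partial $2,000 increments; reduction = 22 × $80 = $1,760, leaving $80.
Rural Housing Credit: $270,600 is at or above $263,500, so the credit is $0.
Disability Support Credit: 32% of the $44,000 excess over $226,600 is $14,080 ≥ base, so the credit is $0.
Renter's Relief Credit: $270,600 meets or exceeds the $241,000 cutoff, so the credit is $0.
Total: $80 + $0 + $0 + $0 = $80.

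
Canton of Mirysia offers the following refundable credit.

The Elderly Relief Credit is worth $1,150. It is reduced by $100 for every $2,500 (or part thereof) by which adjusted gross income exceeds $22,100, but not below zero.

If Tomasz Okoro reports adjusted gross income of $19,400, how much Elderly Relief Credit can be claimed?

$1,150

Elderly Relief Credit: $19,400 is at or below the $22,100 threshold, so the full $1,150 applies.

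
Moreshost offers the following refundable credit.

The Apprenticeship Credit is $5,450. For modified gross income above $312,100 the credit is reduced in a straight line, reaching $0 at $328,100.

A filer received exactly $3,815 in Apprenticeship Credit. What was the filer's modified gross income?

$3,815 is 3,815/5,450 of the full $5,450, so 1,635/5,450 of the $16,000 range has been used: income = $312,100 + $16,000 × 1,635/5,450 = $316,900.

$316,900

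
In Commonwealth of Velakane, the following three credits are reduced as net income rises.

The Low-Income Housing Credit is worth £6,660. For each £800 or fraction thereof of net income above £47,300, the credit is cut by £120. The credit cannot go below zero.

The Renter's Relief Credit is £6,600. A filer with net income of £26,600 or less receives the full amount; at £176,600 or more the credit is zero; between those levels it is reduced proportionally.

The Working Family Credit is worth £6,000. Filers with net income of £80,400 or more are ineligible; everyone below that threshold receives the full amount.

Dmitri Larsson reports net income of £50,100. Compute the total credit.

£17,746

Low-Income Housing Credit: income exceeds £47,300 by £2,800, which is 4 full-or-partial £800 increments; reduction = 4 × £120 = £480, leaving £6,180.
Renter's Relief Credit: £50,100 is £23,500 into a £150,000 phase-out range, leaving 126,500/150,000 of the credit: £6,600 × 126,500/150,000 = £5,566.
Working Family Credit: £50,100 is below the £80,400 cutoff, so the full £6,000 applies.
Total: £6,180 + £5,566 + £6,000 = £17,746.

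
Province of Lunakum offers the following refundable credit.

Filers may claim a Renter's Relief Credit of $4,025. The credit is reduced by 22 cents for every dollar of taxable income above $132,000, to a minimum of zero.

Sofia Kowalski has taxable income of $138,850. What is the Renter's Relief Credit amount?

$2,518

Renter's Relief Credit: 22% of the $6,850 excess over $132,000 is $1,507; credit = $4,025 − $1,507 = $2,518.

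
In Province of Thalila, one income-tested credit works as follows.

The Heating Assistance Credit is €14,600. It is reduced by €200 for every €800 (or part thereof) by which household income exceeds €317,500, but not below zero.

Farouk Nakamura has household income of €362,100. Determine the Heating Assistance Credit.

€3,400

Heating Assistance Credit: income exceeds €317,500 by €44,600, which is 56 full-or-partial €800 increments; reduction = 56 × €200 = €11,200, leaving €3,400.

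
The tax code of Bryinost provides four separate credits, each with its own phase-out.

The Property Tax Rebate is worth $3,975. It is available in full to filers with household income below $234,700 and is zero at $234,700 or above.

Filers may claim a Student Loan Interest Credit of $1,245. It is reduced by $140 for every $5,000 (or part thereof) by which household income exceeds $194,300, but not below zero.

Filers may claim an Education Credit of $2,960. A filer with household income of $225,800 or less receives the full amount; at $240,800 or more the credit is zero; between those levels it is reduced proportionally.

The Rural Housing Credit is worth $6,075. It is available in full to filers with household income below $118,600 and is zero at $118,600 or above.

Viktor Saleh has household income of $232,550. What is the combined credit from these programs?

$5,728

Property Tax Rebate: $232,550 is below the $234,700 cutoff, so the full $3,975 applies.
Student Loan Interest Credit: income exceeds $194,300 by $38,250, which is 8 full-or-partial $5,000 increments; reduction = 8 × $140 = $1,120, leaving $125.
Education Credit: $232,550 is $6,750 into a $15,000 phase-out range, leaving 8,250/15,000 of the credit: $2,960 × 8,250/15,000 = $1,628.
Rural Housing Credit: $232,550 meets or exceeds the $118,600 cutoff, so the credit is $0.
Total: $3,975 + $125 + $1,628 + $0 = $5,728.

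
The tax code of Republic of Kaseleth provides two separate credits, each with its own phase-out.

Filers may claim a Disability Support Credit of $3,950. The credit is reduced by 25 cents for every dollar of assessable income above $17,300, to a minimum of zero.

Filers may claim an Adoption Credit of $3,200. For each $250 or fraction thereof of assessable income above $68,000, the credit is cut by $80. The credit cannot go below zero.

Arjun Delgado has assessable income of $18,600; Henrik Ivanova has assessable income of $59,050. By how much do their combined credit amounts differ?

$3,625

Arjun ($18,600): Disability Support Credit: 25% of the $1,300 excess over $17,300 is $325; credit = $3,950 − $325 = $3,625. Adoption Credit: $18,600 is at or below the $68,000 threshold, so the full $3,200 applies. total $3,625 + $3,200 = $6,825
Henrik ($59,050): Disability Support Credit: 25% of the $41,750 excess over $17,300 is $10,437.50 ≥ base, so the credit is $0. Adoption Credit: $59,050 is at or below the $68,000 threshold, so the full $3,200 applies. total $0 + $3,200 = $3,200
Difference: |$6,825 − $3,200| = $3,625.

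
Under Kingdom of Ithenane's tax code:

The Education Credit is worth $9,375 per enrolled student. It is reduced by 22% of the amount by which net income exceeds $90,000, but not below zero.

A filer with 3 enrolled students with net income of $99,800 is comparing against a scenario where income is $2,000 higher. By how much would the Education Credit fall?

$440

At $99,800 — base = 3 × $9,375 = $28,125. 22% of the $9,800 excess over $90,000 is $2,156; credit = $28,125 − $2,156 = $25,969.
At $101,800 — base = 3 × $9,375 = $28,125. 22% of the $11,800 excess over $90,000 is $2,596; credit = $28,125 − $2,596 = $25,529.
Lost: $25,969 − $25,529 = $440.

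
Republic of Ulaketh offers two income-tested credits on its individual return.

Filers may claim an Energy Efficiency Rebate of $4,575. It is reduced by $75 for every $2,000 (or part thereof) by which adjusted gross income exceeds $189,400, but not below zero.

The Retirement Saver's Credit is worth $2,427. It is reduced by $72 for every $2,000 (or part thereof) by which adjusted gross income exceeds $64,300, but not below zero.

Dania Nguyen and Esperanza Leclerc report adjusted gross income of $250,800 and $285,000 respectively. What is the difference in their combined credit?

$1,275

Dania ($250,800): Energy Efficiency Rebate: income exceeds $189,400 by $61,400, which is 31 full-or-partial $2,000 increments; reduction = 31 × $75 = $2,325, leaving $2,250. Retirement Saver's Credit: income exceeds $64,300 by $186,500 → 94 increments × $72 = $6,768 ≥ base, so the credit is $0. total $2,250 + $0 = $2,250
Esperanza ($285,000): Energy Efficiency Rebate: income exceeds $189,400 by $95,600, which is 48 full-or-partial $2,000 increments; reduction = 48 × $75 = $3,600, leaving $975. Retirement Saver's Credit: income exceeds $64,300 by $220,700 → 111 increments × $72 = $7,992 ≥ base, so the credit is $0. total $975 + $0 = $975
Difference: |$2,250 − $975| = $1,275.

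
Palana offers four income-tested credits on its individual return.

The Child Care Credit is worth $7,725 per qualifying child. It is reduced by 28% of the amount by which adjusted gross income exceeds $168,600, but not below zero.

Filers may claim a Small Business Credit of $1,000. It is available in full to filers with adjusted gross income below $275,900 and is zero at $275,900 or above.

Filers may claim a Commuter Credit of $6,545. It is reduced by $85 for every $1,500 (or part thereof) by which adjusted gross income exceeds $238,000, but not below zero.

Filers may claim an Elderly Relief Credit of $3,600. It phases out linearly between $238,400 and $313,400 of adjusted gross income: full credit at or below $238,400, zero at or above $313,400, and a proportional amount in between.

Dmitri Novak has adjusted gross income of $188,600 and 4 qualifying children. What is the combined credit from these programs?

Child Care Credit: base = 4 × $7,725 = $30,900. 28% of the $20,000 excess over $168,600 is $5,600; credit = $30,900 − $5,600 = $25,300.
Small Business Credit: $188,600 is below the $275,900 cutoff, so the full $1,000 applies.
Commuter Credit: $188,600 is at or below the $238,000 threshold, so the full $6,545 applies.
Elderly Relief Credit: $188,600 is at or below the $238,400 threshold, so the full $3,600 applies.
Total: $25,300 + $1,000 + $6,545 + $3,600 = $36,445.

$36,445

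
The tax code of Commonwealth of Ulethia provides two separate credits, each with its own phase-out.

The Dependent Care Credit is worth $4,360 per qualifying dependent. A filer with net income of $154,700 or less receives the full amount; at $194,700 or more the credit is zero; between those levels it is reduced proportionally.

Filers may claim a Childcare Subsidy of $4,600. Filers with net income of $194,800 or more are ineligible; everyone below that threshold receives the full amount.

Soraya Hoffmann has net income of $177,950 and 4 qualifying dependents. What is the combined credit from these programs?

$11,903

Dependent Care Credit: base = 4 × $4,360 = $17,440. $177,950 is $23,250 into a $40,000 phase-out range, leaving 16,750/40,000 of the credit: $17,440 × 16,750/40,000 = $7,303.
Childcare Subsidy: $177,950 is below the $194,800 cutoff, so the full $4,600 applies.
Total: $7,303 + $4,600 = $11,903.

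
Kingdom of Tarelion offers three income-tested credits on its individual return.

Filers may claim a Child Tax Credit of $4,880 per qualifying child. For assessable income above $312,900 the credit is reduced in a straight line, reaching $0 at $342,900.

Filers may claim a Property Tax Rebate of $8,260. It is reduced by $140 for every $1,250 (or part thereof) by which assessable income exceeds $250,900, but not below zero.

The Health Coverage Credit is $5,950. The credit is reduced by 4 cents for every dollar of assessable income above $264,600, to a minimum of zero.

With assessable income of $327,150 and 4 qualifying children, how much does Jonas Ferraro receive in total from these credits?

Child Tax Credit: base = 4 × $4,880 = $19,520. $327,150 is $14,250 into a $30,000 phase-out range, leaving 15,750/30,000 of the credit: $19,520 × 15,750/30,000 = $10,248.
Property Tax Rebate: income exceeds $250,900 by $76,250 → 61 increments × $140 = $8,540 ≥ base, so the credit is $0.
Health Coverage Credit: 4% of the $62,550 excess over $264,600 is $2,502; credit = $5,950 − $2,502 = $3,448.
Total: $10,248 + $0 + $3,448 = $13,696.

$13,696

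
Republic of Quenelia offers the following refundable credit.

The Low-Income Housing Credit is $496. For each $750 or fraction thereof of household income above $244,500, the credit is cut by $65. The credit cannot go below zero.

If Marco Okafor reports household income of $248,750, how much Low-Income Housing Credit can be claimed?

$106

Low-Income Housing Credit: income exceeds $244,500 by $4,250, which is 6 full-or-partial $750 increments; reduction = 6 × $65 = $390, leaving $106.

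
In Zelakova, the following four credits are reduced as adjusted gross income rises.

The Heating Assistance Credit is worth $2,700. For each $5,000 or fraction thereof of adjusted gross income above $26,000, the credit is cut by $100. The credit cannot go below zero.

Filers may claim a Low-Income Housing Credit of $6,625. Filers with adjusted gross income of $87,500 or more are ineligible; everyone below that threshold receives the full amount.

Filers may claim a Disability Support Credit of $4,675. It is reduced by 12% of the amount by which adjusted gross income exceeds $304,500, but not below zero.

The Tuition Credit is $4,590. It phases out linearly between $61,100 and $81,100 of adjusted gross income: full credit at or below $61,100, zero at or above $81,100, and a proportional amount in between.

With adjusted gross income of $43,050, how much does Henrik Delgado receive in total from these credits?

$18,190

Heating Assistance Credit: income exceeds $26,000 by $17,050, which is 4 full-or-partial $5,000 increments; reduction = 4 × $100 = $400, leaving $2,300.
Low-Income Housing Credit: $43,050 is below the $87,500 cutoff, so the full $6,625 applies.
Disability Support Credit: $43,050 is at or below the $304,500 threshold, so the full $4,675 applies.
Tuition Credit: $43,050 is at or below the $61,100 threshold, so the full $4,590 applies.
Total: $2,300 + $6,625 + $4,675 + $4,590 = $18,190.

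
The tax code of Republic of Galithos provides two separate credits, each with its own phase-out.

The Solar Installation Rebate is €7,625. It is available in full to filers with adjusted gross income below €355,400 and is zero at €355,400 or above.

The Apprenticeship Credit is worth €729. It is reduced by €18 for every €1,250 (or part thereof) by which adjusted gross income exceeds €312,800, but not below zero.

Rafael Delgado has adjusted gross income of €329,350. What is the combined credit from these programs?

€8,102

Solar Installation Rebate: €329,350 is below the €355,400 cutoff, so the full €7,625 applies.
Apprenticeship Credit: income exceeds €312,800 by €16,550, which is 14 full-or-partial €1,250 increments; reduction = 14 × €18 = €252, leaving €477.
Total: €7,625 + €477 = €8,102.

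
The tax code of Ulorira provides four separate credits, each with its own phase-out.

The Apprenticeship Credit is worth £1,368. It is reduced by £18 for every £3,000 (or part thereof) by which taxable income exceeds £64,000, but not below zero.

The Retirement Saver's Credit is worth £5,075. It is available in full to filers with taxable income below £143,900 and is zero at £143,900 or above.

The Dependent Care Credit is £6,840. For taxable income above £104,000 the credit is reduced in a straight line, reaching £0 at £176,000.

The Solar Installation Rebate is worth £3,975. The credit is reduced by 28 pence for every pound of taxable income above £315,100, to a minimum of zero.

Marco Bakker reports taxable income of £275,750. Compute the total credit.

Apprenticeship Credit: income exceeds £64,000 by £211,750, which is 71 full-or-partial £3,000 increments; reduction = 71 × £18 = £1,278, leaving £90.
Retirement Saver's Credit: £275,750 meets or exceeds the £143,900 cutoff, so the credit is £0.
Dependent Care Credit: £275,750 is at or above £176,000, so the credit is £0.
Solar Installation Rebate: £275,750 is at or below the £315,100 threshold, so the full £3,975 applies.
Total: £90 + £0 + £0 + £3,975 = £4,065.

£4,065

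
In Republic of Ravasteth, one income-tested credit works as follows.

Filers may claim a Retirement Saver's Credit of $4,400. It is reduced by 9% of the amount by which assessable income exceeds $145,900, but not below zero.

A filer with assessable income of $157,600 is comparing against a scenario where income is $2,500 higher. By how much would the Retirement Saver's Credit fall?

$225

At $157,600 — 9% of the $11,700 excess over $145,900 is $1,053; credit = $4,400 − $1,053 = $3,347.
At $160,100 — 9% of the $14,200 excess over $145,900 is $1,278; credit = $4,400 − $1,278 = $3,122.
Lost: $3,347 − $3,122 = $225.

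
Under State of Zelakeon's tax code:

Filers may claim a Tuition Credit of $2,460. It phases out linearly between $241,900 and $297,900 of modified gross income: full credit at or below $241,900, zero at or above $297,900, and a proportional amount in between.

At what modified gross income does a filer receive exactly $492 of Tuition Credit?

$286,700

$492 is 492/2,460 of the full $2,460, so 1,968/2,460 of the $56,000 range has been used: income = $241,900 + $56,000 × 1,968/2,460 = $286,700.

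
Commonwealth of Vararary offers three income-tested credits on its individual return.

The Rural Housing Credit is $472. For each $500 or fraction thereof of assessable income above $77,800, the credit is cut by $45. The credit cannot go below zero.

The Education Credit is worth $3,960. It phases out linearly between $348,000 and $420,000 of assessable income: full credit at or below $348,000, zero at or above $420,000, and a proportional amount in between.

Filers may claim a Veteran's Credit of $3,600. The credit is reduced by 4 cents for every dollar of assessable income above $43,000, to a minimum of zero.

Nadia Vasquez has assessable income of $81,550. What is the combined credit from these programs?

$6,130

Rural Housing Credit: income exceeds $77,800 by $3,750, which is 8 full-or-partial $500 increments; reduction = 8 × $45 = $360, leaving $112.
Education Credit: $81,550 is at or below the $348,000 threshold, so the full $3,960 applies.
Veteran's Credit: 4% of the $38,550 excess over $43,000 is $1,542; credit = $3,600 − $1,542 = $2,058.
Total: $112 + $3,960 + $2,058 = $6,130.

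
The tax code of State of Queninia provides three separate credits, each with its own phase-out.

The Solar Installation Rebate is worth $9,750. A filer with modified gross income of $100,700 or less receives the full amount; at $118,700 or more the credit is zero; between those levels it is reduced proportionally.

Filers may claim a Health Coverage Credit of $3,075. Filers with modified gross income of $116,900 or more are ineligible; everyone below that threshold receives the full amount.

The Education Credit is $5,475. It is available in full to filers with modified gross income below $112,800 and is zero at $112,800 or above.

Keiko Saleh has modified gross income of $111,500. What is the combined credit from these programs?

Solar Installation Rebate: $111,500 is $10,800 into a $18,000 phase-out range, leaving 7,200/18,000 of the credit: $9,750 × 7,200/18,000 = $3,900.
Health Coverage Credit: $111,500 is below the $116,900 cutoff, so the full $3,075 applies.
Education Credit: $111,500 is below the $112,800 cutoff, so the full $5,475 applies.
Total: $3,900 + $3,075 + $5,475 = $12,450.

$12,450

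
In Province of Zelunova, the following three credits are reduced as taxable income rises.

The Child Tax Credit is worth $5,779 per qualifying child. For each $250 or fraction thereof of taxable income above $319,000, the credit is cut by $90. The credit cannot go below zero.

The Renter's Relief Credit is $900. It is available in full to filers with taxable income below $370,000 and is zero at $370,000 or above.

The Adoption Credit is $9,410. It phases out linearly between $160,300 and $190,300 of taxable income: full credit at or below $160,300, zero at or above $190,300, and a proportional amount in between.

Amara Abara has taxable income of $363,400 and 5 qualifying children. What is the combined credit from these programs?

Child Tax Credit: base = 5 × $5,779 = $28,895. income exceeds $319,000 by $44,400, which is 178 full-or-partial $250 increments; reduction = 178 × $90 = $16,020, leaving $12,875.
Renter's Relief Credit: $363,400 is below the $370,000 cutoff, so the full $900 applies.
Adoption Credit: $363,400 is at or above $190,300, so the credit is $0.
Total: $12,875 + $900 + $0 = $13,775.

$13,775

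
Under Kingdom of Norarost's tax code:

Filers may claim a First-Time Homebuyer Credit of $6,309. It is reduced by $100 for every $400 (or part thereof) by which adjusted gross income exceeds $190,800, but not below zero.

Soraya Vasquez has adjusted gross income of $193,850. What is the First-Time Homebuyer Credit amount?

$5,509

First-Time Homebuyer Credit: income exceeds $190,800 by $3,050, which is 8 full-or-partial $400 increments; reduction = 8 × $100 = $800, leaving $5,509.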